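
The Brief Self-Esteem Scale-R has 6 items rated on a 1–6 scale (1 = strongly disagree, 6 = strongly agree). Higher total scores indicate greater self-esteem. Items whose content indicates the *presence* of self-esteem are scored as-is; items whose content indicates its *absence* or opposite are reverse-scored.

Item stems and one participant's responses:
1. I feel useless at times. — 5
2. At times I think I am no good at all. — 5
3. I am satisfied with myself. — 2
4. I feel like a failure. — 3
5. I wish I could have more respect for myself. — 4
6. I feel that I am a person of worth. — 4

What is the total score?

Items 1, 2, 4, 5 describe the absence/opposite of self-esteem → reverse-score.
reversed = (1+6) − raw = 7 − raw.
  item 1: 7 − 5 = 2
  item 2: 7 − 5 = 2
  item 3: 2
  item 4: 7 − 3 = 4
  item 5: 7 − 4 = 3
  item 6: 4
Total = 2 + 2 + 2 + 4 + 3 + 4 = 17

17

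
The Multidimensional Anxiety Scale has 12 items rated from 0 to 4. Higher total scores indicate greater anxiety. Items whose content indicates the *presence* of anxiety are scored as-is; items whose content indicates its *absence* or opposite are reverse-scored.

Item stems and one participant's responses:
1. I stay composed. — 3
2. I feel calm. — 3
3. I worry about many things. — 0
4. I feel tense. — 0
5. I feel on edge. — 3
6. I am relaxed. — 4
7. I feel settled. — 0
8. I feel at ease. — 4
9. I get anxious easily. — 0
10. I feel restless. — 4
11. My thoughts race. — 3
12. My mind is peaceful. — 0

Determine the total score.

20

Items 1, 2, 6, 7, 8, 12 describe the absence/opposite of anxiety → reverse-score.
on a 0–4 scale, reversed = 4 − raw.
  item 1: 4 − 3 = 1
  item 2: 4 − 3 = 1
  item 3: 0
  item 4: 0
  item 5: 3
  item 6: 4 − 4 = 0
  item 7: 4 − 0 = 4
  item 8: 4 − 4 = 0
  item 9: 0
  item 10: 4
  item 11: 3
  item 12: 4 − 0 = 4
Total = 1 + 1 + 0 + 0 + 3 + 0 + 4 + 0 + 0 + 4 + 3 + 4 = 20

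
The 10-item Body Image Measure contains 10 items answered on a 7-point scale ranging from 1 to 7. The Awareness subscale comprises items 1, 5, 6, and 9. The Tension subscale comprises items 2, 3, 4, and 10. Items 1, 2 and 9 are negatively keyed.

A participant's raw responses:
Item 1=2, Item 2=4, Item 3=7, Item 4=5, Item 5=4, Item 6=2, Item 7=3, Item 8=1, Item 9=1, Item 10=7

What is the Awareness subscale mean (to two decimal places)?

Awareness items: 1, 5, 6, 9.
Of these, items 1 and 9 are negatively keyed; reverse-coded value = 8 − response.
  item 1: 8 − 2 = 6
  item 5: 4
  item 6: 2
  item 9: 8 − 1 = 7
Sum = 6 + 4 + 2 + 7 = 19
Mean = 19 / 4 = 4.75

4.75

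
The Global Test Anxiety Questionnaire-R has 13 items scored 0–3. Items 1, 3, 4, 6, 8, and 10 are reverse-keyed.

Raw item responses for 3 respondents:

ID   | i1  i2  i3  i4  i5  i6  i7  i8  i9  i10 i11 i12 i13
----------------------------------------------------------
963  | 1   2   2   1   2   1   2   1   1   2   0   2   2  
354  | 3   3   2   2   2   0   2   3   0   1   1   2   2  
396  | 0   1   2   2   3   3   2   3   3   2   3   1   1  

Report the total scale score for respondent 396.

Respondent 396 raw: 0, 1, 2, 2, 3, 3, 2, 3, 3, 2, 3, 1, 1.
Reverse-coded (reverse-coded value = 3 − response):
  item 1: 3 − 0 = 3
  item 2: 1
  item 3: 3 − 2 = 1
  item 4: 3 − 2 = 1
  item 5: 3
  item 6: 3 − 3 = 0
  item 7: 2
  item 8: 3 − 3 = 0
  item 9: 3
  item 10: 3 − 2 = 1
  item 11: 3
  item 12: 1
  item 13: 1
Sum = 3 + 1 + 1 + 1 + 3 + 0 + 2 + 0 + 3 + 1 + 3 + 1 + 1 = 20

20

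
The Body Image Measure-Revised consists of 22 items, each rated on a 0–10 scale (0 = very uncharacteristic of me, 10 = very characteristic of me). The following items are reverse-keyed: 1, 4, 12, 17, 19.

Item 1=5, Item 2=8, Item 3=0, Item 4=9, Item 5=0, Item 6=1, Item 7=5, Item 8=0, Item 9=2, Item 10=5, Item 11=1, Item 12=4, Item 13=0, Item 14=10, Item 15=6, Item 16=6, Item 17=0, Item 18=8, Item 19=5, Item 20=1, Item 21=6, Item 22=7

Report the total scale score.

Reverse-coded items (reversed = (0+10) − raw = 10 − raw):
  item 1: 10 − 5 = 5
  item 4: 10 − 9 = 1
  item 12: 10 − 4 = 6
  item 17: 10 − 0 = 10
  item 19: 10 − 5 = 5
Scored items: 5, 8, 0, 1, 0, 1, 5, 0, 2, 5, 1, 6, 0, 10, 6, 6, 10, 8, 5, 1, 6, 7
Total = 5 + 8 + 0 + 1 + 0 + 1 + 5 + 0 + 2 + 5 + 1 + 6 + 0 + 10 + 6 + 6 + 10 + 8 + 5 + 1 + 6 + 7 = 93

93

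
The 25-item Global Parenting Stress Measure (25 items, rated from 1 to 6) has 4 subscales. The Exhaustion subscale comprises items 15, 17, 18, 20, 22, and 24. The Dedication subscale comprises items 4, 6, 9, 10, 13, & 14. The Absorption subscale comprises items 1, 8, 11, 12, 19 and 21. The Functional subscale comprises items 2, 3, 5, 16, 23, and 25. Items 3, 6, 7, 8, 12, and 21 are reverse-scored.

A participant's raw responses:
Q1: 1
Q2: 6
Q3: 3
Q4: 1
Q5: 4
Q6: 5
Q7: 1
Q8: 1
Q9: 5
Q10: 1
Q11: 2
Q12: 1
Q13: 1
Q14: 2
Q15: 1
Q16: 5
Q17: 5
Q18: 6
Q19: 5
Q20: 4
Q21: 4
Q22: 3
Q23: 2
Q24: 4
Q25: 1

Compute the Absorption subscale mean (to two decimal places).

Absorption items: 1, 8, 11, 12, 19, 21.
Of these, items 8, 12 and 21 are reverse-scored; on a 1–6 scale, reversed = 7 − raw.
  item 1: 1
  item 8: 7 − 1 = 6
  item 11: 2
  item 12: 7 − 1 = 6
  item 19: 5
  item 21: 7 − 4 = 3
Sum = 1 + 6 + 2 + 6 + 5 + 3 = 23
Mean = 23 / 6 = 3.83

3.83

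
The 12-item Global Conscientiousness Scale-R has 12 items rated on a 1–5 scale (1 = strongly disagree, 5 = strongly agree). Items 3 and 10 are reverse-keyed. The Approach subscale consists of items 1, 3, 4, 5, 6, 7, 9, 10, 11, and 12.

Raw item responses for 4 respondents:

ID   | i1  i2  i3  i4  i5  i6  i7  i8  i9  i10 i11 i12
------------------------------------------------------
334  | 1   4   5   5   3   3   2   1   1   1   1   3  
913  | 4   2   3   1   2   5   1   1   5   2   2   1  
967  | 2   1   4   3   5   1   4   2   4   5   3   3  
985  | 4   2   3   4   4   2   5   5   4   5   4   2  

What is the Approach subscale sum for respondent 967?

28

Respondent 967 raw: 2, 1, 4, 3, 5, 1, 4, 2, 4, 5, 3, 3.
Approach items: 1, 3, 4, 5, 6, 7, 9, 10, 11, 12.
Reverse-coded (on a 1–5 scale, reversed = 6 − raw):
  item 1: 2
  item 3: 6 − 4 = 2
  item 4: 3
  item 5: 5
  item 6: 1
  item 7: 4
  item 9: 4
  item 10: 6 − 5 = 1
  item 11: 3
  item 12: 3
Sum = 2 + 2 + 3 + 5 + 1 + 4 + 4 + 1 + 3 + 3 = 28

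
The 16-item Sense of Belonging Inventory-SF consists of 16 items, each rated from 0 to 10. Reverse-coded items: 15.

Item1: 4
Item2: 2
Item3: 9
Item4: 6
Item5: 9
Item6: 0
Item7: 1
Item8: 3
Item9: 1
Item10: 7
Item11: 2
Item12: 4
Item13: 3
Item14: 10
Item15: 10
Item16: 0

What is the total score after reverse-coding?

61

Apply reverse scoring (reversed = (0+10) − raw = 10 − raw):
  item 15: 10 − 10 = 0
Scored responses: 4, 2, 9, 6, 9, 0, 1, 3, 1, 7, 2, 4, 3, 10, 0, 0
Total = 4 + 2 + 9 + 6 + 9 + 0 + 1 + 3 + 1 + 7 + 2 + 4 + 3 + 10 + 0 + 0 = 61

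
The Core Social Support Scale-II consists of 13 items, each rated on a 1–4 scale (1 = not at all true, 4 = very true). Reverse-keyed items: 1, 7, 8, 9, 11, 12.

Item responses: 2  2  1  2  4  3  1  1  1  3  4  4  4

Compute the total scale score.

Raw sum = 32. Reverse-keyed items: 1, 7, 8, 9, 11, 12; their raw sum = 13.
Each reversal replaces raw with 5 − raw, changing the total by 5 − 2·raw per item.
Total = 32 + 6·5 − 2·13 = 32 + 30 − 26 = 36

36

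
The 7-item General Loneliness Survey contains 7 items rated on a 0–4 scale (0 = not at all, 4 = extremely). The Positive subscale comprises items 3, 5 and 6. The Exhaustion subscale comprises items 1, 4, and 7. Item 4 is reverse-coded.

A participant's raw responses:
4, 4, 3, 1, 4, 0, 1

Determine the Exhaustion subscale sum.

Exhaustion items: 1, 4, 7.
Of these, item 4 is reverse-coded; reverse-coded value = 4 − response.
  item 1: 4
  item 4: 4 − 1 = 3
  item 7: 1
Sum = 4 + 3 + 1 = 8

8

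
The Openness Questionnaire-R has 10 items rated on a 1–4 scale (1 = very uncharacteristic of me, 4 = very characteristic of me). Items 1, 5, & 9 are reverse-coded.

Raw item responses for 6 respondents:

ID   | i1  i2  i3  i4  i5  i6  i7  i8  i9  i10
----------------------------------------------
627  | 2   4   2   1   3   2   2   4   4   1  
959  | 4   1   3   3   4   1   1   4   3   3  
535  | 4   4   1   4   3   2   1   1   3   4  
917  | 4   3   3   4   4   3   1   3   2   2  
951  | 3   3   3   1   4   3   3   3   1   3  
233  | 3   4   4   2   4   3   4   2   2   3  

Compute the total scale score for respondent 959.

Respondent 959 raw: 4, 1, 3, 3, 4, 1, 1, 4, 3, 3.
Reverse-coded (on a 1–4 scale, reversed = 5 − raw):
  item 1: 5 − 4 = 1
  item 2: 1
  item 3: 3
  item 4: 3
  item 5: 5 − 4 = 1
  item 6: 1
  item 7: 1
  item 8: 4
  item 9: 5 − 3 = 2
  item 10: 3
Sum = 1 + 1 + 3 + 3 + 1 + 1 + 1 + 4 + 2 + 3 = 20

20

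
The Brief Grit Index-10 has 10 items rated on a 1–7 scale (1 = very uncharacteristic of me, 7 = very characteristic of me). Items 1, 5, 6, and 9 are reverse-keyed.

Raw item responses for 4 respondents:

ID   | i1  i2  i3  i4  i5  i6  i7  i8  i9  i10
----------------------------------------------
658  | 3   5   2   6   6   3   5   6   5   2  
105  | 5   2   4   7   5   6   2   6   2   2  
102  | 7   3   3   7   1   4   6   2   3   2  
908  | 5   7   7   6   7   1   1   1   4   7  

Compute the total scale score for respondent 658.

41

Respondent 658 raw: 3, 5, 2, 6, 6, 3, 5, 6, 5, 2.
Reverse-coded (on a 1–7 scale, reversed = 8 − raw):
  item 1: 8 − 3 = 5
  item 2: 5
  item 3: 2
  item 4: 6
  item 5: 8 − 6 = 2
  item 6: 8 − 3 = 5
  item 7: 5
  item 8: 6
  item 9: 8 − 5 = 3
  item 10: 2
Sum = 5 + 5 + 2 + 6 + 2 + 5 + 5 + 6 + 3 + 2 = 41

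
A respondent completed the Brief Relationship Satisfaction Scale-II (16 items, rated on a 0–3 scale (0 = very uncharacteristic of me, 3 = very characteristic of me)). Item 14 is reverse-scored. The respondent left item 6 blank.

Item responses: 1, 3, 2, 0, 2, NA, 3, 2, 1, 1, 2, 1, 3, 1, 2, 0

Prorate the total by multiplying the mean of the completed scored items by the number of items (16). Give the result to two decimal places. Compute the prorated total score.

26.67

Reverse-coded (reversed = (0+3) − raw = 3 − raw):
  item 14: 3 − 1 = 2
Completed scored items (15 of 16): 1, 3, 2, 0, 2, 3, 2, 1, 1, 2, 1, 3, 2, 2, 0; sum = 25.
Person mean = 25 / 15 ≈ 1.6667
Prorated total = (25 / 15) × 16 = 26.67 (to 2 dp)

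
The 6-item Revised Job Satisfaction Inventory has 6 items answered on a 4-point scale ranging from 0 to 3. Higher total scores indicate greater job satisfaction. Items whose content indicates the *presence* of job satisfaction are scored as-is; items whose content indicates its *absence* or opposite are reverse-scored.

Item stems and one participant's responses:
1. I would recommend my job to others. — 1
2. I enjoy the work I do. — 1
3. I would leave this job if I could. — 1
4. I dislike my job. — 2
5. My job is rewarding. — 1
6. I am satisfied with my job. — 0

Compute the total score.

Items 3, 4 describe the absence/opposite of job satisfaction → reverse-score.
reverse-coded value = 3 − response.
  item 1: 1
  item 2: 1
  item 3: 3 − 1 = 2
  item 4: 3 − 2 = 1
  item 5: 1
  item 6: 0
Total = 1 + 1 + 2 + 1 + 1 + 0 = 6

6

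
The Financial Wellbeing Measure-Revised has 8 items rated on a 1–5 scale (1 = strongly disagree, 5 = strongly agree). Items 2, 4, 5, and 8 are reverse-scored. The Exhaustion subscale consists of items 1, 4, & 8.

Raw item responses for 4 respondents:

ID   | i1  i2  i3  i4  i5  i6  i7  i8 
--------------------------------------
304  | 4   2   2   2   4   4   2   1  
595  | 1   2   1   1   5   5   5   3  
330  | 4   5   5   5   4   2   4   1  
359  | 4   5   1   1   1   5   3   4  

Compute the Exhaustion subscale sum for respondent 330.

Respondent 330 raw: 4, 5, 5, 5, 4, 2, 4, 1.
Exhaustion items: 1, 4, 8.
Reverse-coded (on a 1–5 scale, reversed = 6 − raw):
  item 1: 4
  item 4: 6 − 5 = 1
  item 8: 6 − 1 = 5
Sum = 4 + 1 + 5 = 10

10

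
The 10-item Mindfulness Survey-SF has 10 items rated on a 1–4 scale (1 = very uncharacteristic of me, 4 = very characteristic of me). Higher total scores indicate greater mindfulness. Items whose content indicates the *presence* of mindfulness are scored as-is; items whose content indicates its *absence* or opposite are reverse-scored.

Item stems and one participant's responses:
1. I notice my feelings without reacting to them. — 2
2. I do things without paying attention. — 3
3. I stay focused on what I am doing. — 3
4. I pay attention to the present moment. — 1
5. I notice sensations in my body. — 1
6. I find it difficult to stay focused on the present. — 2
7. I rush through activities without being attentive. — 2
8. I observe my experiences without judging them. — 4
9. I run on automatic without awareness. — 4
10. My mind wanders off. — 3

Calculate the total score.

Items 2, 6, 7, 9, 10 describe the absence/opposite of mindfulness → reverse-score.
reversed = (1+4) − raw = 5 − raw.
  item 1: 2
  item 2: 5 − 3 = 2
  item 3: 3
  item 4: 1
  item 5: 1
  item 6: 5 − 2 = 3
  item 7: 5 − 2 = 3
  item 8: 4
  item 9: 5 − 4 = 1
  item 10: 5 − 3 = 2
Total = 2 + 2 + 3 + 1 + 1 + 3 + 3 + 4 + 1 + 2 = 22

22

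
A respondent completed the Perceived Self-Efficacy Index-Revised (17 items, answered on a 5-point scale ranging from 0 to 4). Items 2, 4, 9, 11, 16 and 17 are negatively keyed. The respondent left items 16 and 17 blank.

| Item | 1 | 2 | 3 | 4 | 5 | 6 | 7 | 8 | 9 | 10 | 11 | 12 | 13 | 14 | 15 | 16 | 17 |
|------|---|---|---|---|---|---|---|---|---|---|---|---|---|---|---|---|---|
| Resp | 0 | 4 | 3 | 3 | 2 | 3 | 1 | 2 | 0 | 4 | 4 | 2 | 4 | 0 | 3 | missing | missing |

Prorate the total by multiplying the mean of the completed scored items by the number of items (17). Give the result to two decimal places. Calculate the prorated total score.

Reverse-coded (reverse-coded value = 4 − response):
  item 2: 4 − 4 = 0
  item 4: 4 − 3 = 1
  item 9: 4 − 0 = 4
  item 11: 4 − 4 = 0
Completed scored items (15 of 17): 0, 0, 3, 1, 2, 3, 1, 2, 4, 4, 0, 2, 4, 0, 3; sum = 29.
Person mean = 29 / 15 ≈ 1.9333
Prorated total = (29 / 15) × 17 = 32.87 (to 2 dp)

32.87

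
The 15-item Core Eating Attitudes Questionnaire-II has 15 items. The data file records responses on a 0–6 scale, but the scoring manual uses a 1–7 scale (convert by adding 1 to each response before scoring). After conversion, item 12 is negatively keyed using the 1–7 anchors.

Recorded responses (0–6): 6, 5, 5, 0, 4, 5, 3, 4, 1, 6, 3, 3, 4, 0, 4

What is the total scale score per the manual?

Convert to 1–7: 7, 6, 6, 1, 5, 6, 4, 5, 2, 7, 4, 4, 5, 1, 5
Reverse-coded (reverse-coded value = 8 − response):
  item 12: 8 − 4 = 4
Scored: 7, 6, 6, 1, 5, 6, 4, 5, 2, 7, 4, 4, 5, 1, 5
Total = 68

68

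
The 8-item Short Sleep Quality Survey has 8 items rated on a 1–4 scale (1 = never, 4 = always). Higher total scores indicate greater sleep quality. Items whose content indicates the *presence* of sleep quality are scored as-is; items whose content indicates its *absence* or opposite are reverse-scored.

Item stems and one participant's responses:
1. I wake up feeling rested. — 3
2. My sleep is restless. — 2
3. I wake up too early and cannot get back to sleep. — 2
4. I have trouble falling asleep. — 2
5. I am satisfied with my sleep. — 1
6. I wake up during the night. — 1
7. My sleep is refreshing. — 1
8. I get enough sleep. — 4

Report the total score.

Items 2, 3, 4, 6 describe the absence/opposite of sleep quality → reverse-score.
reverse-coded value = 5 − response.
  item 1: 3
  item 2: 5 − 2 = 3
  item 3: 5 − 2 = 3
  item 4: 5 − 2 = 3
  item 5: 1
  item 6: 5 − 1 = 4
  item 7: 1
  item 8: 4
Total = 3 + 3 + 3 + 3 + 1 + 4 + 1 + 4 = 22

22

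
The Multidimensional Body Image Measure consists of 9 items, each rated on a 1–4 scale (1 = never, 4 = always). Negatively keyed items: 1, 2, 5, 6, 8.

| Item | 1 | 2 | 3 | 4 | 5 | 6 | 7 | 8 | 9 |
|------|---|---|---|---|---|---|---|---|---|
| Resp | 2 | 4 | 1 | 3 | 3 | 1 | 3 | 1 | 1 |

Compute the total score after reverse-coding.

22

Reverse-coded items (reverse-coded value = 5 − response):
  item 1: 5 − 2 = 3
  item 2: 5 − 4 = 1
  item 5: 5 − 3 = 2
  item 6: 5 − 1 = 4
  item 8: 5 − 1 = 4
Scored items: 3, 1, 1, 3, 2, 4, 3, 4, 1
Total = 3 + 1 + 1 + 3 + 2 + 4 + 3 + 4 + 1 = 22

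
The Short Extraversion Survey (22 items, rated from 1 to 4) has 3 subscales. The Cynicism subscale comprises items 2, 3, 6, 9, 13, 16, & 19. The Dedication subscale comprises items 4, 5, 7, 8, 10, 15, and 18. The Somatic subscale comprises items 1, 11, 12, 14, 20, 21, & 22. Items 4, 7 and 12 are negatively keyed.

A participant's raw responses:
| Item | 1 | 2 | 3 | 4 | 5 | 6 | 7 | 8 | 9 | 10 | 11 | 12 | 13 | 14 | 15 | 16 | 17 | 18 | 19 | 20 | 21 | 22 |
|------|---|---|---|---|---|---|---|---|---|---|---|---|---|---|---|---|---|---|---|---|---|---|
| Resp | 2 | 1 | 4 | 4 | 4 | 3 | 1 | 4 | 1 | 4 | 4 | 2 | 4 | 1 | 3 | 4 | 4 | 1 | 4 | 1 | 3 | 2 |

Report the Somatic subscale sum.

16

Somatic items: 1, 11, 12, 14, 20, 21, 22.
Of these, item 12 is negatively keyed; on a 1–4 scale, reversed = 5 − raw.
  item 1: 2
  item 11: 4
  item 12: 5 − 2 = 3
  item 14: 1
  item 20: 1
  item 21: 3
  item 22: 2
Sum = 2 + 4 + 3 + 1 + 1 + 3 + 2 = 16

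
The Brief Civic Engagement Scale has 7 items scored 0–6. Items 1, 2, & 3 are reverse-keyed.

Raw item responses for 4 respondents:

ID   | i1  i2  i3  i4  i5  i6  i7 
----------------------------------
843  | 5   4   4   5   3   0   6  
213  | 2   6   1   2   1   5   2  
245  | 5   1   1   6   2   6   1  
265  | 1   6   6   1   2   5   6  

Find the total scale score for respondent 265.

19

Respondent 265 raw: 1, 6, 6, 1, 2, 5, 6.
Reverse-coded (reverse-coded value = 6 − response):
  item 1: 6 − 1 = 5
  item 2: 6 − 6 = 0
  item 3: 6 − 6 = 0
  item 4: 1
  item 5: 2
  item 6: 5
  item 7: 6
Sum = 5 + 0 + 0 + 1 + 2 + 5 + 6 = 19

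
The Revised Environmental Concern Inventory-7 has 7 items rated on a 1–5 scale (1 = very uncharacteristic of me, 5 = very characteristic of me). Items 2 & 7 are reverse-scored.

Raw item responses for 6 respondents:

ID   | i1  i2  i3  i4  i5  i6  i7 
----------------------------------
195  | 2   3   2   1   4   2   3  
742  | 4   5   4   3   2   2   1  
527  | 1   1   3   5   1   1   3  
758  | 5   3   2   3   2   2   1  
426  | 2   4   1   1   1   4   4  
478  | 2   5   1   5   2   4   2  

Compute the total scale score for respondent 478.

Respondent 478 raw: 2, 5, 1, 5, 2, 4, 2.
Reverse-coded (reversed = (1+5) − raw = 6 − raw):
  item 1: 2
  item 2: 6 − 5 = 1
  item 3: 1
  item 4: 5
  item 5: 2
  item 6: 4
  item 7: 6 − 2 = 4
Sum = 2 + 1 + 1 + 5 + 2 + 4 + 4 = 19

19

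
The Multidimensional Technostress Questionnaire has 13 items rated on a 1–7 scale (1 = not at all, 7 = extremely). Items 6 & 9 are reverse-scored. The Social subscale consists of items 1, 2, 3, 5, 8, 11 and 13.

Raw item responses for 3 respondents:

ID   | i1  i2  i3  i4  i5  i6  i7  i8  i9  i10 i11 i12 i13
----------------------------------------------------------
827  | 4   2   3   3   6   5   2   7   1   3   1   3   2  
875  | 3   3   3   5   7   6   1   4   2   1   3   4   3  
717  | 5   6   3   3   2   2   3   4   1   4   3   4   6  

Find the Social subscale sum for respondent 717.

29

Respondent 717 raw: 5, 6, 3, 3, 2, 2, 3, 4, 1, 4, 3, 4, 6.
Social items: 1, 2, 3, 5, 8, 11, 13.
Reverse-coded (reverse-coded value = 8 − response):
  item 1: 5
  item 2: 6
  item 3: 3
  item 5: 2
  item 8: 4
  item 11: 3
  item 13: 6
Sum = 5 + 6 + 3 + 2 + 4 + 3 + 6 = 29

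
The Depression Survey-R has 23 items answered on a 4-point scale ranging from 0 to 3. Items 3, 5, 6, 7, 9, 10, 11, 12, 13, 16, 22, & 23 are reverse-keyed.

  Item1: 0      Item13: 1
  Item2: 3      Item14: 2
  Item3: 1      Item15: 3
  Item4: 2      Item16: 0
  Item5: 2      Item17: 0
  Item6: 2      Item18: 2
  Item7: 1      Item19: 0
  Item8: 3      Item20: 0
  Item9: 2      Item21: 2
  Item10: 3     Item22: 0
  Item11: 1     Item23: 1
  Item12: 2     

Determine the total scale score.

37

Raw sum = 33. Reverse-keyed items: 3, 5, 6, 7, 9, 10, 11, 12, 13, 16, 22, 23; their raw sum = 16.
Each reversal replaces raw with 3 − raw, changing the total by 3 − 2·raw per item.
Total = 33 + 12·3 − 2·16 = 33 + 36 − 32 = 37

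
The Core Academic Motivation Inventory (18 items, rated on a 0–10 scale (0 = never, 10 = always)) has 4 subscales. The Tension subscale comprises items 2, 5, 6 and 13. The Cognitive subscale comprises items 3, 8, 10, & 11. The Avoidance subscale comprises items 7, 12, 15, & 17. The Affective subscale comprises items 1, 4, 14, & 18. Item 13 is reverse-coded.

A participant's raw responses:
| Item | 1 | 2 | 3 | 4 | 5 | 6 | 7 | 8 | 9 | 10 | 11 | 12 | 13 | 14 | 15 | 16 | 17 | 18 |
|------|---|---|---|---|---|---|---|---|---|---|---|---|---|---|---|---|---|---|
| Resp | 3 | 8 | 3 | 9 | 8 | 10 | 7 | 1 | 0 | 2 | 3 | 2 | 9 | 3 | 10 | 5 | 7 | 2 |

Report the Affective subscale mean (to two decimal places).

4.25

Affective items: 1, 4, 14, 18.
  item 1: 3
  item 4: 9
  item 14: 3
  item 18: 2
Sum = 3 + 9 + 3 + 2 = 17
Mean = 17 / 4 = 4.25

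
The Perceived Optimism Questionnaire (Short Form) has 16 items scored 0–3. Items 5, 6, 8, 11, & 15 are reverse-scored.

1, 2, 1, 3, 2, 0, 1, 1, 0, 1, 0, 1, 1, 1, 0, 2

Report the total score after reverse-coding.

26

Reverse-scored items use 3 − raw:
  item 5: 3 − 2 = 1
  item 6: 3 − 0 = 3
  item 8: 3 − 1 = 2
  item 11: 3 − 0 = 3
  item 15: 3 − 0 = 3
Scored responses: 1, 2, 1, 3, 1, 3, 1, 2, 0, 1, 3, 1, 1, 1, 3, 2
Total = 1 + 2 + 1 + 3 + 1 + 3 + 1 + 2 + 0 + 1 + 3 + 1 + 1 + 1 + 3 + 2 = 26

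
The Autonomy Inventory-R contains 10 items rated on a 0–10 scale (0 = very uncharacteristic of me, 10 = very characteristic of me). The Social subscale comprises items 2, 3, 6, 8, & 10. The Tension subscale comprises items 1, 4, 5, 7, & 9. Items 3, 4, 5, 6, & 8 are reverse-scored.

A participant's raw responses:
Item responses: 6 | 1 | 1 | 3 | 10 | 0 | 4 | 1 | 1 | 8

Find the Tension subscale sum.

18

Tension items: 1, 4, 5, 7, 9.
Of these, items 4 and 5 are reverse-scored; reversed = (0+10) − raw = 10 − raw.
  item 1: 6
  item 4: 10 − 3 = 7
  item 5: 10 − 10 = 0
  item 7: 4
  item 9: 1
Sum = 6 + 7 + 0 + 4 + 1 = 18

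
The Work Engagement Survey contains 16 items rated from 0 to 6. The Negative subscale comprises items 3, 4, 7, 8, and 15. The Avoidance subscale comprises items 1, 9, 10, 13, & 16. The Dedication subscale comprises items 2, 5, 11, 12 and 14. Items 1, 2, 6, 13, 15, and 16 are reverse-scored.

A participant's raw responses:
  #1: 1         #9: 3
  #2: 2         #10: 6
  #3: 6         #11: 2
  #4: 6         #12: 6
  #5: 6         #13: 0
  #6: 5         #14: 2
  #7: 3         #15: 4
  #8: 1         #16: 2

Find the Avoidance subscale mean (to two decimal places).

Avoidance items: 1, 9, 10, 13, 16.
Of these, items 1, 13, and 16 are reverse-scored; reversed = (0+6) − raw = 6 − raw.
  item 1: 6 − 1 = 5
  item 9: 3
  item 10: 6
  item 13: 6 − 0 = 6
  item 16: 6 − 2 = 4
Sum = 5 + 3 + 6 + 6 + 4 = 24
Mean = 24 / 5 = 4.80

4.80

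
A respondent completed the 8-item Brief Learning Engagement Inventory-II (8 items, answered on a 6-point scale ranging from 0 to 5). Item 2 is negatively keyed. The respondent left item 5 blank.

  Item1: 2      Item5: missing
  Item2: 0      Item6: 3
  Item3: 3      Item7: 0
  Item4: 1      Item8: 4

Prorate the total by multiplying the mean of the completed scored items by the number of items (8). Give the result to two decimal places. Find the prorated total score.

20.57

Reverse-coded (on a 0–5 scale, reversed = 5 − raw):
  item 2: 5 − 0 = 5
Completed scored items (7 of 8): 2, 5, 3, 1, 3, 0, 4; sum = 18.
Person mean = 18 / 7 ≈ 2.5714
Prorated total = (18 / 7) × 8 = 20.57 (to 2 dp)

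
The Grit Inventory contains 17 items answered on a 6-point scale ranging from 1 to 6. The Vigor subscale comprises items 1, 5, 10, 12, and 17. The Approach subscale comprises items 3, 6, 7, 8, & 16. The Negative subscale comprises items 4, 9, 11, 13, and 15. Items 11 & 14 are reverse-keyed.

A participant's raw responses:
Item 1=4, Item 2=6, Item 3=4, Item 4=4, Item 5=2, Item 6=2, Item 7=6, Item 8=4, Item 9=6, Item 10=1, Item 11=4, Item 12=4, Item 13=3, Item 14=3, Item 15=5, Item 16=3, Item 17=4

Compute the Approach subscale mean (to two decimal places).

Approach items: 3, 6, 7, 8, 16.
  item 3: 4
  item 6: 2
  item 7: 6
  item 8: 4
  item 16: 3
Sum = 4 + 2 + 6 + 4 + 3 = 19
Mean = 19 / 5 = 3.80

3.80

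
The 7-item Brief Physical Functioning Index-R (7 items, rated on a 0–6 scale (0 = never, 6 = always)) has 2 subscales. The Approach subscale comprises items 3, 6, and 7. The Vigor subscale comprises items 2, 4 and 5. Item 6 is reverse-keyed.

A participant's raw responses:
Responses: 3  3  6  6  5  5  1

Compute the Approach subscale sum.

Approach items: 3, 6, 7.
Of these, item 6 is reverse-keyed; reverse-coded value = 6 − response.
  item 3: 6
  item 6: 6 − 5 = 1
  item 7: 1
Sum = 6 + 1 + 1 = 8

8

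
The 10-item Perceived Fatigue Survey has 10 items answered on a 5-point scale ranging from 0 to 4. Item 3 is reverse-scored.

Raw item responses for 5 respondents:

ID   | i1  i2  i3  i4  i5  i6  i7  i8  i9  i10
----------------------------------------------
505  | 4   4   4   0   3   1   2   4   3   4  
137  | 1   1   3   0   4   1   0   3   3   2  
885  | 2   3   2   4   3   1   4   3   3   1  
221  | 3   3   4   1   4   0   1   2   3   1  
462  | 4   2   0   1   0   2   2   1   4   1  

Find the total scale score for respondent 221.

Respondent 221 raw: 3, 3, 4, 1, 4, 0, 1, 2, 3, 1.
Reverse-coded (reversed = (0+4) − raw = 4 − raw):
  item 1: 3
  item 2: 3
  item 3: 4 − 4 = 0
  item 4: 1
  item 5: 4
  item 6: 0
  item 7: 1
  item 8: 2
  item 9: 3
  item 10: 1
Sum = 3 + 3 + 0 + 1 + 4 + 0 + 1 + 2 + 3 + 1 = 18

18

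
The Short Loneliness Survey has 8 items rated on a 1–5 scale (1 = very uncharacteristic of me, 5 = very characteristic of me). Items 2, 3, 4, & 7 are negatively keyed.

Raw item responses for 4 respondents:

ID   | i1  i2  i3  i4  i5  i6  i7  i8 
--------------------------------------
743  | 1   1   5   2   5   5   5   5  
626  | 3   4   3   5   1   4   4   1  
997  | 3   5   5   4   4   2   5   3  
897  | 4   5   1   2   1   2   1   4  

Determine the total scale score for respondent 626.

Respondent 626 raw: 3, 4, 3, 5, 1, 4, 4, 1.
Reverse-coded (reversed = (1+5) − raw = 6 − raw):
  item 1: 3
  item 2: 6 − 4 = 2
  item 3: 6 − 3 = 3
  item 4: 6 − 5 = 1
  item 5: 1
  item 6: 4
  item 7: 6 − 4 = 2
  item 8: 1
Sum = 3 + 2 + 3 + 1 + 1 + 4 + 2 + 1 = 17

17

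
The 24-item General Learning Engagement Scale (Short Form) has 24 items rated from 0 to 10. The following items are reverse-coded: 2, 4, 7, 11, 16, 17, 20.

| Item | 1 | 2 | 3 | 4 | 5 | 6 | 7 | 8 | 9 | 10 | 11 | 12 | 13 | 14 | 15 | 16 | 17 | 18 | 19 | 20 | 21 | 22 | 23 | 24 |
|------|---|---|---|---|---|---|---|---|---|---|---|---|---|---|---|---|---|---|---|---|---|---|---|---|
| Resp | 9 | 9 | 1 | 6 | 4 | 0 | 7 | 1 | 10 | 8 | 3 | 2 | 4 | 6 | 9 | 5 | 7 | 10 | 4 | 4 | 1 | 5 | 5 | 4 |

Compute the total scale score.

112

Reverse-coded items use 10 − raw:
  item 2: 10 − 9 = 1
  item 4: 10 − 6 = 4
  item 7: 10 − 7 = 3
  item 11: 10 − 3 = 7
  item 16: 10 − 5 = 5
  item 17: 10 − 7 = 3
  item 20: 10 − 4 = 6
Scored items: 9, 1, 1, 4, 4, 0, 3, 1, 10, 8, 7, 2, 4, 6, 9, 5, 3, 10, 4, 6, 1, 5, 5, 4
Total = 9 + 1 + 1 + 4 + 4 + 0 + 3 + 1 + 10 + 8 + 7 + 2 + 4 + 6 + 9 + 5 + 3 + 10 + 4 + 6 + 1 + 5 + 5 + 4 = 112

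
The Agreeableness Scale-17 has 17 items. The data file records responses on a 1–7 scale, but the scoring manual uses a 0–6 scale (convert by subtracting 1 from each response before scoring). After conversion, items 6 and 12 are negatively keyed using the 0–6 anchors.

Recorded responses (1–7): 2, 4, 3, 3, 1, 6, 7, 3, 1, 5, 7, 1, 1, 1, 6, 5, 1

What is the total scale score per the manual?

42

Convert to 0–6: 1, 3, 2, 2, 0, 5, 6, 2, 0, 4, 6, 0, 0, 0, 5, 4, 0
Reverse-coded (on a 0–6 scale, reversed = 6 − raw):
  item 6: 6 − 5 = 1
  item 12: 6 − 0 = 6
Scored: 1, 3, 2, 2, 0, 1, 6, 2, 0, 4, 6, 6, 0, 0, 5, 4, 0
Total = 42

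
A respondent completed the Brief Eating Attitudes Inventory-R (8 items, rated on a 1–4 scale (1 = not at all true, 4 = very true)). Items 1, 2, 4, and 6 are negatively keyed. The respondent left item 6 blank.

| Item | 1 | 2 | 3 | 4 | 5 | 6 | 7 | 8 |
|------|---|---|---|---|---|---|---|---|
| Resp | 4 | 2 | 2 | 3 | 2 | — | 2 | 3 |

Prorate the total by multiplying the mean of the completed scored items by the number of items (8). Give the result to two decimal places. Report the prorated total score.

17.14

Reverse-coded (reverse-coded value = 5 − response):
  item 1: 5 − 4 = 1
  item 2: 5 − 2 = 3
  item 4: 5 − 3 = 2
Completed scored items (7 of 8): 1, 3, 2, 2, 2, 2, 3; sum = 15.
Person mean = 15 / 7 ≈ 2.1429
Prorated total = (15 / 7) × 8 = 17.14 (to 2 dp)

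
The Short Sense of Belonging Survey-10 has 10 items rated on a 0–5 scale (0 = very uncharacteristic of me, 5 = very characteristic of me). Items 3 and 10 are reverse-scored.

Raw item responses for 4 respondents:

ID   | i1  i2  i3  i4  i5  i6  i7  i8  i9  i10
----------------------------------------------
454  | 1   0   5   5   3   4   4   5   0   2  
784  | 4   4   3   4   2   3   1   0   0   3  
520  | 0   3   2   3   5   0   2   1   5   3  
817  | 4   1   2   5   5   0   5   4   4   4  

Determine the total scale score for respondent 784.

Respondent 784 raw: 4, 4, 3, 4, 2, 3, 1, 0, 0, 3.
Reverse-coded (reversed = (0+5) − raw = 5 − raw):
  item 1: 4
  item 2: 4
  item 3: 5 − 3 = 2
  item 4: 4
  item 5: 2
  item 6: 3
  item 7: 1
  item 8: 0
  item 9: 0
  item 10: 5 − 3 = 2
Sum = 4 + 4 + 2 + 4 + 2 + 3 + 1 + 0 + 0 + 2 = 22

22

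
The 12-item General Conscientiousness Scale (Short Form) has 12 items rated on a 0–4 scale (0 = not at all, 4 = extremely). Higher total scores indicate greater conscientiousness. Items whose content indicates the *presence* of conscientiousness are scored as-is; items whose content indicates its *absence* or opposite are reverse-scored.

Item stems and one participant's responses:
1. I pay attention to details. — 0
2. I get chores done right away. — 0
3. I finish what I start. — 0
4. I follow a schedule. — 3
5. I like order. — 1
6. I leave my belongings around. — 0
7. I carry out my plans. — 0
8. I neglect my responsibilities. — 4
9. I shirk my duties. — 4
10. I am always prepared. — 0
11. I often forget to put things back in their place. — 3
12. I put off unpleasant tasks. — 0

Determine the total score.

13

Items 6, 8, 9, 11, 12 describe the absence/opposite of conscientiousness → reverse-score.
reversed = (0+4) − raw = 4 − raw.
  item 1: 0
  item 2: 0
  item 3: 0
  item 4: 3
  item 5: 1
  item 6: 4 − 0 = 4
  item 7: 0
  item 8: 4 − 4 = 0
  item 9: 4 − 4 = 0
  item 10: 0
  item 11: 4 − 3 = 1
  item 12: 4 − 0 = 4
Total = 0 + 0 + 0 + 3 + 1 + 4 + 0 + 0 + 0 + 0 + 1 + 4 = 13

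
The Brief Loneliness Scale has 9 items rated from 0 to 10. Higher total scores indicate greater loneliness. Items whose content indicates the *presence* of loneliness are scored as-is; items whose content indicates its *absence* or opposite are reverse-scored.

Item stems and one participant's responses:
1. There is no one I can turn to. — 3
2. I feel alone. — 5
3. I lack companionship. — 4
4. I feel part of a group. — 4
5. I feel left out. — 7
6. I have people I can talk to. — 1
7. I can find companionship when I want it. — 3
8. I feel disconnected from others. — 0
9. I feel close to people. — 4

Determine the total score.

47

Items 4, 6, 7, 9 describe the absence/opposite of loneliness → reverse-score.
on a 0–10 scale, reversed = 10 − raw.
  item 1: 3
  item 2: 5
  item 3: 4
  item 4: 10 − 4 = 6
  item 5: 7
  item 6: 10 − 1 = 9
  item 7: 10 − 3 = 7
  item 8: 0
  item 9: 10 − 4 = 6
Total = 3 + 5 + 4 + 6 + 7 + 9 + 7 + 0 + 6 = 47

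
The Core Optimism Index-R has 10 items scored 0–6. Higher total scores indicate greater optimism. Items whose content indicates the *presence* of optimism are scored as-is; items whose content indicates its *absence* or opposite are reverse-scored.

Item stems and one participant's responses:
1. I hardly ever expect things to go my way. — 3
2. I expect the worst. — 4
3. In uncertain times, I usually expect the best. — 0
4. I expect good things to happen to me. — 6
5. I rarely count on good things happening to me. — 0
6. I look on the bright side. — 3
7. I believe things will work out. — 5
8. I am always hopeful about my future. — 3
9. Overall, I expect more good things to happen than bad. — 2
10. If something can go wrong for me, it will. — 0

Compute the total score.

Items 1, 2, 5, 10 describe the absence/opposite of optimism → reverse-score.
on a 0–6 scale, reversed = 6 − raw.
  item 1: 6 − 3 = 3
  item 2: 6 − 4 = 2
  item 3: 0
  item 4: 6
  item 5: 6 − 0 = 6
  item 6: 3
  item 7: 5
  item 8: 3
  item 9: 2
  item 10: 6 − 0 = 6
Total = 3 + 2 + 0 + 6 + 6 + 3 + 5 + 3 + 2 + 6 = 36

36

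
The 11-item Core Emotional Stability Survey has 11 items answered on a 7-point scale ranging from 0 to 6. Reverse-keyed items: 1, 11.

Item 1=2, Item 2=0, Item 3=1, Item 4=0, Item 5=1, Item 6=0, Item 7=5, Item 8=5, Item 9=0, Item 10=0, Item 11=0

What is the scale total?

22

Reversing items 1 & 11 with 6 − raw:
Total = (6−2) + 0 + 1 + 0 + 1 + 0 + 5 + 5 + 0 + 0 + (6−0)
      = 4 + 0 + 1 + 0 + 1 + 0 + 5 + 5 + 0 + 0 + 6 = 22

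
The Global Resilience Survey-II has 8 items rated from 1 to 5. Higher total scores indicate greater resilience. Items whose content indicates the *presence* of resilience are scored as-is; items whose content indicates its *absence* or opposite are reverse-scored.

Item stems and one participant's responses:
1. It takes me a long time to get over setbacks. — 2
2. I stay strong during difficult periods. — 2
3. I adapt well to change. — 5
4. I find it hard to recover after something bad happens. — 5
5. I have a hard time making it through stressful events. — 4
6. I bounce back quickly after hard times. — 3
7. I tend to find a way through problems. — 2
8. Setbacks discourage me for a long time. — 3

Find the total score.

Items 1, 4, 5, 8 describe the absence/opposite of resilience → reverse-score.
reverse-coded value = 6 − response.
  item 1: 6 − 2 = 4
  item 2: 2
  item 3: 5
  item 4: 6 − 5 = 1
  item 5: 6 − 4 = 2
  item 6: 3
  item 7: 2
  item 8: 6 − 3 = 3
Total = 4 + 2 + 5 + 1 + 2 + 3 + 2 + 3 = 22

22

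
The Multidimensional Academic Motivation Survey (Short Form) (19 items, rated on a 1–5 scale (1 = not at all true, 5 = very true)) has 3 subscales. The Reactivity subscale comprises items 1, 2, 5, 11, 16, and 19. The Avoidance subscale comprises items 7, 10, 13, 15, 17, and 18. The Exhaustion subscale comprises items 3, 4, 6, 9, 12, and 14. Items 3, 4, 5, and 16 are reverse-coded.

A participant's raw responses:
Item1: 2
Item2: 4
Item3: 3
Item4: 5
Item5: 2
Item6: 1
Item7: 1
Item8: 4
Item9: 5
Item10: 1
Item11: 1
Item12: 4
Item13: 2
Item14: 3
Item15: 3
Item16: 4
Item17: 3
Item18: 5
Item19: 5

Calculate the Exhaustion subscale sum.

17

Exhaustion items: 3, 4, 6, 9, 12, 14.
Of these, items 3 and 4 are reverse-coded; reverse-coded value = 6 − response.
  item 3: 6 − 3 = 3
  item 4: 6 − 5 = 1
  item 6: 1
  item 9: 5
  item 12: 4
  item 14: 3
Sum = 3 + 1 + 1 + 5 + 4 + 3 = 17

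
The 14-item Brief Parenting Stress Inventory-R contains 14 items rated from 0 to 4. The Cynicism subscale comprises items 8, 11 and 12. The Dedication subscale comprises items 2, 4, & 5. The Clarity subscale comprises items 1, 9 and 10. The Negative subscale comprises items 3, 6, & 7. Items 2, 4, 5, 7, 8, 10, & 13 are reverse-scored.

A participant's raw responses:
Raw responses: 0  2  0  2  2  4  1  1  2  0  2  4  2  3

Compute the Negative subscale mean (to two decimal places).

Negative items: 3, 6, 7.
Of these, item 7 is reverse-scored; on a 0–4 scale, reversed = 4 − raw.
  item 3: 0
  item 6: 4
  item 7: 4 − 1 = 3
Sum = 0 + 4 + 3 = 7
Mean = 7 / 3 = 2.33

2.33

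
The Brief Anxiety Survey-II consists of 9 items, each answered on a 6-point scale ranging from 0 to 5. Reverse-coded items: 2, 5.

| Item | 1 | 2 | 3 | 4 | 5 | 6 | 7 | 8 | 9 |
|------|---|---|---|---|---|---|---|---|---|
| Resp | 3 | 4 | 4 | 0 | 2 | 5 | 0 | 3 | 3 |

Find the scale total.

22

Reversing items 2 and 5 with 5 − raw:
Total = 3 + (5−4) + 4 + 0 + (5−2) + 5 + 0 + 3 + 3
      = 3 + 1 + 4 + 0 + 3 + 5 + 0 + 3 + 3 = 22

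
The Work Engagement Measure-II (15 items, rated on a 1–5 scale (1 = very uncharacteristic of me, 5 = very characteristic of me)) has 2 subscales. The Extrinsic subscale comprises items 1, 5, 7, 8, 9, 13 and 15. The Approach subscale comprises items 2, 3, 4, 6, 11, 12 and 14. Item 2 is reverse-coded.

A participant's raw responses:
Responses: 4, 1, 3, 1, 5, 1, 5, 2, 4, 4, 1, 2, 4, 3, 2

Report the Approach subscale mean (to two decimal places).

2.29

Approach items: 2, 3, 4, 6, 11, 12, 14.
Of these, item 2 is reverse-coded; reversed = (1+5) − raw = 6 − raw.
  item 2: 6 − 1 = 5
  item 3: 3
  item 4: 1
  item 6: 1
  item 11: 1
  item 12: 2
  item 14: 3
Sum = 5 + 3 + 1 + 1 + 1 + 2 + 3 = 16
Mean = 16 / 7 = 2.29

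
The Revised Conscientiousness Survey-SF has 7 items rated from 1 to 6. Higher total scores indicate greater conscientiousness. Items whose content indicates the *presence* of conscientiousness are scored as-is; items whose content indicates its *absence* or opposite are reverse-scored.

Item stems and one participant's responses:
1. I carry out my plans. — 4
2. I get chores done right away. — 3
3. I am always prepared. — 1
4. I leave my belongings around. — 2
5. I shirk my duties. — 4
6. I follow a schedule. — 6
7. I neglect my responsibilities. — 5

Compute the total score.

24

Items 4, 5, 7 describe the absence/opposite of conscientiousness → reverse-score.
on a 1–6 scale, reversed = 7 − raw.
  item 1: 4
  item 2: 3
  item 3: 1
  item 4: 7 − 2 = 5
  item 5: 7 − 4 = 3
  item 6: 6
  item 7: 7 − 5 = 2
Total = 4 + 3 + 1 + 5 + 3 + 6 + 2 = 24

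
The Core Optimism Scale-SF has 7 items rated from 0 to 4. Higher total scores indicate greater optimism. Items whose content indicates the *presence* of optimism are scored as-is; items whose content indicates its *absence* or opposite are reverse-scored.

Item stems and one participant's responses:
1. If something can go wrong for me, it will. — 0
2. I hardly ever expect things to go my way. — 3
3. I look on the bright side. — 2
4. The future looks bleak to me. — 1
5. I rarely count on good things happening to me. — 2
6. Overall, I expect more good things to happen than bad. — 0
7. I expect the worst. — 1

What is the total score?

15

Items 1, 2, 4, 5, 7 describe the absence/opposite of optimism → reverse-score.
reversed = (0+4) − raw = 4 − raw.
  item 1: 4 − 0 = 4
  item 2: 4 − 3 = 1
  item 3: 2
  item 4: 4 − 1 = 3
  item 5: 4 − 2 = 2
  item 6: 0
  item 7: 4 − 1 = 3
Total = 4 + 1 + 2 + 3 + 2 + 0 + 3 = 15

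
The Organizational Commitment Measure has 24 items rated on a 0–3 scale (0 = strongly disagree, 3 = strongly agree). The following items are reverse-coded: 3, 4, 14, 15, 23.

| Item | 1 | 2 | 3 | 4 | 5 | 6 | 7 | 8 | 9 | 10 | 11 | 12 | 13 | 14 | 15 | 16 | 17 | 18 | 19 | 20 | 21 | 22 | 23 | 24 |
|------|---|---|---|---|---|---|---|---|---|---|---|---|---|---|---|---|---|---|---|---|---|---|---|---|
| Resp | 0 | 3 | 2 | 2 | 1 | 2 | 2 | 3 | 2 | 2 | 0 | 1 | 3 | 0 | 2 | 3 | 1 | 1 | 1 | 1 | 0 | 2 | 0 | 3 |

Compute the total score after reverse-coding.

40

Apply reverse scoring (reversed = (0+3) − raw = 3 − raw):
  item 3: 3 − 2 = 1
  item 4: 3 − 2 = 1
  item 14: 3 − 0 = 3
  item 15: 3 − 2 = 1
  item 23: 3 − 0 = 3
Scored responses: 0, 3, 1, 1, 1, 2, 2, 3, 2, 2, 0, 1, 3, 3, 1, 3, 1, 1, 1, 1, 0, 2, 3, 3
Total = 0 + 3 + 1 + 1 + 1 + 2 + 2 + 3 + 2 + 2 + 0 + 1 + 3 + 3 + 1 + 3 + 1 + 1 + 1 + 1 + 0 + 2 + 3 + 3 = 40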